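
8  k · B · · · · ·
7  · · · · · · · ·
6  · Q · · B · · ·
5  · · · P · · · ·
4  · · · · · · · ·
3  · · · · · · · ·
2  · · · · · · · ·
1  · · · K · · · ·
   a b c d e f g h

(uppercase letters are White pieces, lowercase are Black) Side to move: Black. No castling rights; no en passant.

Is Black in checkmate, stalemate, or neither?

Black to move; black king on a8.
In check: no.
King squares — a7: attacked by Qb6; b7: attacked by Qb6; b8: attacked by Qb6.
Legal moves for Black: none.
Not in check and no legal moves → stalemate.

stalemate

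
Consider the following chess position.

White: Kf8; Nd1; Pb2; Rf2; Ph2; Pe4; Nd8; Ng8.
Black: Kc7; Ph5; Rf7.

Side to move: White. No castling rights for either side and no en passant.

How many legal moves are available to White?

4

White to move; king on f8.
In check: yes, from the black rook on f7.
Legal moves: Ke8, Kxf7, Nxf7, Rxf7+.
Count: 4.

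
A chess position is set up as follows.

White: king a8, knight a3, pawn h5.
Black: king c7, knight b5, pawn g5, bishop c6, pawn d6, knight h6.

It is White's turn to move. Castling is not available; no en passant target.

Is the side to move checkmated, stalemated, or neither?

checkmate

White to move; white king on a8.
In check: yes, from the black bishop on c6.
King squares — a7: attacked by Nb5; b7: attacked by Bc6; b8: attacked by Kc7.
Legal moves for White: none.
In check with no legal moves → checkmate.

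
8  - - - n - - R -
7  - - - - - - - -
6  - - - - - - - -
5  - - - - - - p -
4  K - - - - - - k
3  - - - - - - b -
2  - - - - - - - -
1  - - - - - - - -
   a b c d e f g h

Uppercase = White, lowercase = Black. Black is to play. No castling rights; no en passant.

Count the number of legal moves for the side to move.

16

Black to move; king on h4.
In check: no.
Legal moves: Nf7, Nb7, Ne6, Nc6, Kh5, Kg4, Kh3, Bb8, Bc7, Bd6, Be5, Bf4, Bh2, Bf2, Be1, g4.
Count: 16.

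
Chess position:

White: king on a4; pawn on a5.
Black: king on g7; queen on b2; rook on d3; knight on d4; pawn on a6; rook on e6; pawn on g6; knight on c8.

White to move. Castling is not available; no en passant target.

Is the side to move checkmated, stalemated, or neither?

White to move; white king on a4.
In check: no.
King squares — a3: attacked by Qb2; b3: attacked by Qb2; b4: attacked by Qb2; a5: own pawn; b5: attacked by Qb2.
Legal moves for White: none.
Not in check and no legal moves → stalemate.

stalemate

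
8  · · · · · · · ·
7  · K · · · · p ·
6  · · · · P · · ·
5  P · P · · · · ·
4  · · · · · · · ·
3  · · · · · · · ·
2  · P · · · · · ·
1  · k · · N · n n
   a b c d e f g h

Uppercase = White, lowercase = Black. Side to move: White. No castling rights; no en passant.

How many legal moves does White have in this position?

White to move; king on b7.
In check: no.
Legal moves: Kc8, Kb8, Ka8, Kc7, Ka7, Kc6, Kb6, Ka6, Nf3, Nd3, Ng2, Nc2, e7, c6, a6, b3, b4.
Count: 17.

17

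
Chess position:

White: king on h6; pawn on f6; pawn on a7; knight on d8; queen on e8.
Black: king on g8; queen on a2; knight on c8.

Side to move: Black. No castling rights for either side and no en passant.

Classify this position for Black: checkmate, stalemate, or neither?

Black to move; black king on g8.
In check: yes, from the white queen on e8.
King squares — f7: attacked by Nd8; g7: attacked by Pf6; h7: attacked by Kh6; f8: attacked by Qe8; h8: attacked by Qe8.
Legal moves for Black: none.
In check with no legal moves → checkmate.

checkmate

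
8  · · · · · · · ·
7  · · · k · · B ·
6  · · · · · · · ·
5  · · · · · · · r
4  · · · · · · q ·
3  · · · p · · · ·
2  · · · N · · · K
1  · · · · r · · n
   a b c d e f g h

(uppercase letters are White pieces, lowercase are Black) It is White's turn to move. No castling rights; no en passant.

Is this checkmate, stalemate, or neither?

White to move; white king on h2.
In check: yes, from the black rook on h5.
King squares — g1: attacked by Re1; h1: attacked by Re1; g2: attacked by Qg4; g3: attacked by Nh1; h3: attacked by Qg4.
Legal moves for White: none.
In check with no legal moves → checkmate.

checkmate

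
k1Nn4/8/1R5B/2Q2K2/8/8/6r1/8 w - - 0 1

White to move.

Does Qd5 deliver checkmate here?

no

After Qd5: black king on a8; in check: yes, from the white queen on d5.
Black has 2 legal replies: Nb7, Nc6.
In check but a legal move exists → not checkmate.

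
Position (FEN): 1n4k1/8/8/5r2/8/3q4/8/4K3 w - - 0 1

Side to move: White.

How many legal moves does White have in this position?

0

White to move; king on e1.
In check: no.
Legal moves: none.
Count: 0.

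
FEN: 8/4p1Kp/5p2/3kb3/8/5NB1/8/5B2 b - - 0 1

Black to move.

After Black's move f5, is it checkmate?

After f5: white king on g7; in check: yes, from the black bishop on e5.
White has 7 legal replies: Kg8, Kf8, Kxh7, Kf7, Kh6, Bxe5, Nxe5.
In check but a legal move exists → not checkmate.

no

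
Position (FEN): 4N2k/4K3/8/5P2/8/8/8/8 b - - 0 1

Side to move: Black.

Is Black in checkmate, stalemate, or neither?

Black to move; black king on h8.
In check: no.
Legal moves for Black: Kg8, Kh7.
Black has 2 legal moves and is not in check → neither.

neither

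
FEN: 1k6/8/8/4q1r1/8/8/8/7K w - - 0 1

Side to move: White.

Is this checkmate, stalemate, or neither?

stalemate

White to move; white king on h1.
In check: no.
King squares — g1: attacked by Rg5; g2: attacked by Rg5; h2: attacked by Qe5.
Legal moves for White: none.
Not in check and no legal moves → stalemate.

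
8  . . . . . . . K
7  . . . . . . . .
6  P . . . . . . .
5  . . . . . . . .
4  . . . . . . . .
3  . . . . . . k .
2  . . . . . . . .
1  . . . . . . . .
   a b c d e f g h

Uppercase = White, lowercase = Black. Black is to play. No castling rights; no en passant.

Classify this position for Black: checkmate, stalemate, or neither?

Black to move; black king on g3.
In check: no.
Legal moves for Black: Kh4, Kg4, Kf4, Kh3, Kf3, Kh2, Kg2, Kf2.
Black has 8 legal moves and is not in check → neither.

neither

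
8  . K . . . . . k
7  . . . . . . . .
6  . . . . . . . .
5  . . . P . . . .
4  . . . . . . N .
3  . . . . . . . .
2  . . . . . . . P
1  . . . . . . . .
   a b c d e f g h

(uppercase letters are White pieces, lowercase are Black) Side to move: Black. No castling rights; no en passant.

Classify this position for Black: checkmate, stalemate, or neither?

neither

Black to move; black king on h8.
In check: no.
Legal moves for Black: Kg8, Kh7, Kg7.
Black has 3 legal moves and is not in check → neither.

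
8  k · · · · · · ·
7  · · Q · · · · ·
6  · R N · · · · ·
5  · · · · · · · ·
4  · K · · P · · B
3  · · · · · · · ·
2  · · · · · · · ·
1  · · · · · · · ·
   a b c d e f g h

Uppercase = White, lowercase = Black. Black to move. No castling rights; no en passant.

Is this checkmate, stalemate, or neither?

stalemate

Black to move; black king on a8.
In check: no.
King squares — a7: attacked by Nc6; b7: attacked by Rb6; b8: attacked by Rb6.
Legal moves for Black: none.
Not in check and no legal moves → stalemate.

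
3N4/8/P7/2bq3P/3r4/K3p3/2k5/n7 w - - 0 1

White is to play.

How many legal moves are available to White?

0

White to move; king on a3.
In check: yes, from the black bishop on c5.
Legal moves: none.
Count: 0.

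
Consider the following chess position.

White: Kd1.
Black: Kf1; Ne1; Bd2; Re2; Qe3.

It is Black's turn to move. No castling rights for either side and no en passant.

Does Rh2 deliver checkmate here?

After Rh2: white king on d1; in check: no.
White is not in check, so this cannot be checkmate.

no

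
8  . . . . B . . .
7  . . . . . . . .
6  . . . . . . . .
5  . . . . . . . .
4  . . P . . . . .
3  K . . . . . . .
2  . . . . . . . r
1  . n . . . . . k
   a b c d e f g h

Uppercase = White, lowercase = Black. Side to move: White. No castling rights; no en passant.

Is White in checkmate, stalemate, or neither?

White to move; white king on a3.
In check: yes, from the black knight on b1.
King squares — a2: attacked by Rh2; b2: attacked by Rh2; b3: available; a4: available; b4: available.
Legal moves for White: Kb4, Ka4, Kb3.
White is in check but has 3 legal moves → neither.

neither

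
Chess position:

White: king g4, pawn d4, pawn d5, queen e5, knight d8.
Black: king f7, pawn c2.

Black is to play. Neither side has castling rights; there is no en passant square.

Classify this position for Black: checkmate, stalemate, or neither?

neither

Black to move; black king on f7.
In check: yes, from the white knight on d8.
Legal moves for Black: Kg8, Kf8, Kg6.
Black is in check but has 3 legal moves → neither.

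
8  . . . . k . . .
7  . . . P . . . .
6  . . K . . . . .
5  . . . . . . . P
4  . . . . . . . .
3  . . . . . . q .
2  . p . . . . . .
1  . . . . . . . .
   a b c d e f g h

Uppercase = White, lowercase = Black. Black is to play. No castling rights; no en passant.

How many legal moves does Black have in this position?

Black to move; king on e8.
In check: yes, from the white pawn on d7.
Legal moves: Kf8, Kd8, Kf7, Ke7.
Count: 4.

4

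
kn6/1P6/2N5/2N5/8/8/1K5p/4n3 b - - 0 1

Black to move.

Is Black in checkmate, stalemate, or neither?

Black to move; black king on a8.
In check: yes, from the white pawn on b7.
King squares — a7: attacked by Nc6; b7: attacked by Nc5; b8: own knight.
Legal moves for Black: none.
In check with no legal moves → checkmate.

checkmate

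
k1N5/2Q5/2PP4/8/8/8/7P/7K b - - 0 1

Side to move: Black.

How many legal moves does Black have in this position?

0

Black to move; king on a8.
In check: no.
Legal moves: none.
Count: 0.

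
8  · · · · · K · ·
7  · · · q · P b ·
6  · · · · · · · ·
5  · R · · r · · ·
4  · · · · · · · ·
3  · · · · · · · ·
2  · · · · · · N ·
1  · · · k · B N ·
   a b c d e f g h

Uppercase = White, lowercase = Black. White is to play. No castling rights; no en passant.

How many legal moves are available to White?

White to move; king on f8.
In check: yes, from the black bishop on g7.
Legal moves: Kg8, Kxg7.
Count: 2.

2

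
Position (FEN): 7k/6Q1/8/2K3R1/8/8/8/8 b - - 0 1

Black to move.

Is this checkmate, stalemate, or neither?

checkmate

Black to move; black king on h8.
In check: yes, from the white queen on g7.
King squares — g7: attacked by Rg5; h7: attacked by Qg7; g8: attacked by Qg7.
Legal moves for Black: none.
In check with no legal moves → checkmate.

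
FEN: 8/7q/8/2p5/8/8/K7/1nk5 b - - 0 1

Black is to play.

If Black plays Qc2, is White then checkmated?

no

After Qc2: white king on a2; in check: yes, from the black queen on c2.
White has 1 legal reply: Ka1.
In check but a legal move exists → not checkmate.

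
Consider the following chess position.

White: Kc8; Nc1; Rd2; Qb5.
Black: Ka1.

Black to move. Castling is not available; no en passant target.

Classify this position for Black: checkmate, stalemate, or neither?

Black to move; black king on a1.
In check: no.
King squares — b1: attacked by Qb5; a2: attacked by Nc1; b2: attacked by Rd2.
Legal moves for Black: none.
Not in check and no legal moves → stalemate.

stalemate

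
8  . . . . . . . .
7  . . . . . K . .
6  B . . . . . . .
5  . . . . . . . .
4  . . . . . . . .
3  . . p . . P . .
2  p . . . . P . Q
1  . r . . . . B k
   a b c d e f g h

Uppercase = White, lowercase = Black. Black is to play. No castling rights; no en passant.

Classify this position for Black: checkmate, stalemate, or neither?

checkmate

Black to move; black king on h1.
In check: yes, from the white queen on h2.
King squares — g1: attacked by Qh2; g2: attacked by Qh2; h2: attacked by Bg1.
Legal moves for Black: none.
In check with no legal moves → checkmate.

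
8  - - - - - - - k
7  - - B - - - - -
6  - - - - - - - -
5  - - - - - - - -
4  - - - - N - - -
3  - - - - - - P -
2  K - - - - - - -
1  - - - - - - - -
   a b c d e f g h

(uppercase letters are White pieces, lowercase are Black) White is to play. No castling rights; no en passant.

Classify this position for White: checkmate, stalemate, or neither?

neither

White to move; white king on a2.
In check: no.
Legal moves for White include: Bd8, Bb8, Bd6, Bb6, Be5+, Ba5, Bf4, Nf6, Nd6, Ng5, Nc5, Nc3, Nf2, Nd2, Kb3, Ka3, Kb2, Kb1, ... (list truncated; more exist).
White has legal moves and is not in check → neither.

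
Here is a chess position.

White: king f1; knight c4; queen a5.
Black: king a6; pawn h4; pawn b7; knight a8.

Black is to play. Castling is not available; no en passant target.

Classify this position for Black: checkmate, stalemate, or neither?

Black to move; black king on a6.
In check: yes, from the white queen on a5.
King squares — a5: attacked by Nc4; b5: attacked by Qa5; b6: attacked by Nc4; a7: attacked by Qa5; b7: own pawn.
Legal moves for Black: none.
In check with no legal moves → checkmate.

checkmate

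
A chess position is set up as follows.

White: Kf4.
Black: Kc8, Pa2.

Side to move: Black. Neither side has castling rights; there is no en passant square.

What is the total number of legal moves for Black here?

9

Black to move; king on c8.
In check: no.
Legal moves: Kd8, Kb8, Kd7, Kc7, Kb7, a1=Q, a1=R, a1=B, a1=N.
Count: 9.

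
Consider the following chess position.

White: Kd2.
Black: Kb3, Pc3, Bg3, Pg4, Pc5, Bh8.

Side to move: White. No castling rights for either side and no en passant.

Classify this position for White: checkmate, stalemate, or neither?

neither

White to move; white king on d2.
In check: yes, from the black pawn on c3.
Legal moves for White: Ke3, Kd3, Ke2, Kd1, Kc1.
White is in check but has 5 legal moves → neither.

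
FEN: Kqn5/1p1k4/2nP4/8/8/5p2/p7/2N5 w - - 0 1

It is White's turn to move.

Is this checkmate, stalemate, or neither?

checkmate

White to move; white king on a8.
In check: yes, from the black queen on b8.
King squares — a7: attacked by Nc6; b7: attacked by Qb8; b8: attacked by Nc6.
Legal moves for White: none.
In check with no legal moves → checkmate.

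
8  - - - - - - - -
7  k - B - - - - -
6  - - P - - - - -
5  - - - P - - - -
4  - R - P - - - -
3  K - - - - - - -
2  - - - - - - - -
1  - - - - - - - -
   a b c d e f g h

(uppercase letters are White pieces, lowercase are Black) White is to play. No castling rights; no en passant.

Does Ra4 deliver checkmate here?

After Ra4: black king on a7; in check: yes, from the white rook on a4.
King squares — a6: attacked by Ra4; b6: attacked by Bc7; b7: attacked by Pc6; a8: attacked by Ra4; b8: attacked by Bc7.
Black has no legal moves → checkmate.

yes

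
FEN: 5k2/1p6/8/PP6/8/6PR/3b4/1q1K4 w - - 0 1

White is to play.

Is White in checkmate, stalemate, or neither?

neither

White to move; white king on d1.
In check: yes, from the black queen on b1.
King squares — c1: attacked by Qb1; e1: attacked by Qb1; c2: attacked by Qb1; d2: available; e2: available.
Legal moves for White: Ke2, Kxd2.
White is in check but has 2 legal moves → neither.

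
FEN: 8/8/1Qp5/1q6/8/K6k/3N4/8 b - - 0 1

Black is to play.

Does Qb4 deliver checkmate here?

After Qb4: white king on a3; in check: yes, from the black queen on b4.
White has 3 legal replies: Kxb4, Ka2, Qxb4.
In check but a legal move exists → not checkmate.

no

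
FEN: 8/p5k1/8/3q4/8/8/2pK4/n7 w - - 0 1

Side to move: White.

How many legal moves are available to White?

White to move; king on d2.
In check: yes, from the black queen on d5.
Legal moves: Ke3, Kc3, Ke2, Ke1, Kc1.
Count: 5.

5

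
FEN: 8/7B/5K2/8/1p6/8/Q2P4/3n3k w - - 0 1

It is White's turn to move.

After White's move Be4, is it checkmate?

After Be4: black king on h1; in check: yes, from the white bishop on e4.
Black has 2 legal replies: Kh2, Kg1.
In check but a legal move exists → not checkmate.

no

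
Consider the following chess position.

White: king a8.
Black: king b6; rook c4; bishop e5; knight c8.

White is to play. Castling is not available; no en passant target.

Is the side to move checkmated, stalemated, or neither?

White to move; white king on a8.
In check: no.
King squares — a7: attacked by Kb6; b7: attacked by Kb6; b8: attacked by Be5.
Legal moves for White: none.
Not in check and no legal moves → stalemate.

stalemate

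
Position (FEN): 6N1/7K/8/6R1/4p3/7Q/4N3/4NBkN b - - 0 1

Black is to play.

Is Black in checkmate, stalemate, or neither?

checkmate

Black to move; black king on g1.
In check: yes, from the white knight on e2 and the white rook on g5.
King squares — f1: attacked by Qh3; h1: attacked by Qh3; f2: attacked by Nh1; g2: attacked by Ne1; h2: attacked by Qh3.
Legal moves for Black: none.
In check with no legal moves → checkmate.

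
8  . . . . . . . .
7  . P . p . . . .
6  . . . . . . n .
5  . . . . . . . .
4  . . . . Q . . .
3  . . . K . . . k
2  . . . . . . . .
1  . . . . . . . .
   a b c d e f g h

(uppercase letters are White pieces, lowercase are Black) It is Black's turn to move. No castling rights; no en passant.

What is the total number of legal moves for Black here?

10

Black to move; king on h3.
In check: no.
Legal moves: Nh8, Nf8, Ne7, Ne5+, Nh4, Nf4+, Kg3, Kh2, d6, d5.
Count: 10.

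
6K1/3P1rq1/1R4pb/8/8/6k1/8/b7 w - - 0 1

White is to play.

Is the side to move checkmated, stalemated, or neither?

checkmate

White to move; white king on g8.
In check: yes, from the black queen on g7.
King squares — f7: attacked by Qg7; g7: attacked by Ba1; h7: attacked by Qg7; f8: attacked by Rf7; h8: attacked by Qg7.
Legal moves for White: none.
In check with no legal moves → checkmate.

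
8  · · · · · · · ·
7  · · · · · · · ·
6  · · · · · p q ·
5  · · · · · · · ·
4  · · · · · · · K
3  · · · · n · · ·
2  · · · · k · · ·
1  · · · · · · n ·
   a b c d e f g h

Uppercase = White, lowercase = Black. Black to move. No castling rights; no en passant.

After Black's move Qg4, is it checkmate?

After Qg4: white king on h4; in check: yes, from the black queen on g4.
King squares — g3: attacked by Qg4; h3: attacked by Ng1; g4: attacked by Ne3; g5: attacked by Qg4; h5: attacked by Qg4.
White has no legal moves → checkmate.

yes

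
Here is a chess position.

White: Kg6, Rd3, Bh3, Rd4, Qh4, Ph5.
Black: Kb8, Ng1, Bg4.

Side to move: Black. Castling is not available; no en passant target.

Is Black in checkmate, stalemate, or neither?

neither

Black to move; black king on b8.
In check: no.
Legal moves for Black: Kc8, Ka8, Kc7, Kb7, Ka7, Bc8, Bd7, Be6, Bxh5+, Bf5+, Bxh3, Bf3, Be2, Bd1, Nxh3, Nf3, Ne2.
Black has 17 legal moves and is not in check → neither.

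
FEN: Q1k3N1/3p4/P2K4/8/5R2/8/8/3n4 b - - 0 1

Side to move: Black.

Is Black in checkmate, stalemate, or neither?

Black to move; black king on c8.
In check: yes, from the white queen on a8.
King squares — b7: attacked by Pa6; c7: attacked by Kd6; d7: own pawn; b8: attacked by Qa8; d8: attacked by Qa8.
Legal moves for Black: none.
In check with no legal moves → checkmate.

checkmate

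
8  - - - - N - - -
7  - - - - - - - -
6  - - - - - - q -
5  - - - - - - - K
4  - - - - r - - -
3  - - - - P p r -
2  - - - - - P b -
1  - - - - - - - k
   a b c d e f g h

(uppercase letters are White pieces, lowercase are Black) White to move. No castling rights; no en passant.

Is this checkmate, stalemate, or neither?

White to move; white king on h5.
In check: yes, from the black queen on g6.
King squares — g4: attacked by Rg3; h4: attacked by Re4; g5: attacked by Rg3; g6: attacked by Rg3; h6: attacked by Qg6.
Legal moves for White: none.
In check with no legal moves → checkmate.

checkmate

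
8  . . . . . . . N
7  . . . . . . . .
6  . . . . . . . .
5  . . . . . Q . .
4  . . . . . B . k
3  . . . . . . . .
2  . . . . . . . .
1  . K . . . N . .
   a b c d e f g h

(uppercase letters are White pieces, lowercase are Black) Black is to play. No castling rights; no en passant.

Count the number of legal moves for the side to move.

Black to move; king on h4.
In check: no.
Legal moves: none.
Count: 0.

0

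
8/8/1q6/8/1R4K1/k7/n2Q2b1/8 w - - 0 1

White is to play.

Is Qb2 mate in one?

After Qb2: black king on a3; in check: yes, from the white queen on b2.
King squares — a2: own knight; b2: attacked by Rb4; b3: attacked by Qb2; a4: attacked by Rb4; b4: attacked by Qb2.
Black has no legal moves → checkmate.

yes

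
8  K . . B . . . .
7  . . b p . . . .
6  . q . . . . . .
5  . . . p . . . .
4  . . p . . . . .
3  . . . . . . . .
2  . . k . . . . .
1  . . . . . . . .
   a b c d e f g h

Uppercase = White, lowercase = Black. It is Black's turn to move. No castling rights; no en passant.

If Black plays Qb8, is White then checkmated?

After Qb8: white king on a8; in check: yes, from the black queen on b8.
King squares — a7: attacked by Qb8; b7: attacked by Qb8; b8: attacked by Bc7.
White has no legal moves → checkmate.

yes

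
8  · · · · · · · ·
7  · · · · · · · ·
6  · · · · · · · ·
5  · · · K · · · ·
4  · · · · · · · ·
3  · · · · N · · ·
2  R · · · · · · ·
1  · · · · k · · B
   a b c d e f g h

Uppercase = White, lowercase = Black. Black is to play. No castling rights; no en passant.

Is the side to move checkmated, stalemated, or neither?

stalemate

Black to move; black king on e1.
In check: no.
King squares — d1: attacked by Ne3; f1: attacked by Ne3; d2: attacked by Ra2; e2: attacked by Ra2; f2: attacked by Ra2.
Legal moves for Black: none.
Not in check and no legal moves → stalemate.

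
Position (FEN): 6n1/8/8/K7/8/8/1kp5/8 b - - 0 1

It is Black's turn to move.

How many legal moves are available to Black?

14

Black to move; king on b2.
In check: no.
Legal moves: Ne7, Nh6, Nf6, Kc3, Kb3, Ka3, Ka2, Kc1, Kb1, Ka1, c1=Q, c1=R, c1=B, c1=N.
Count: 14.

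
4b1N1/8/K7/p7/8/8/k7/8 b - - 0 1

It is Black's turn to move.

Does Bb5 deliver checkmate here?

After Bb5: white king on a6; in check: yes, from the black bishop on b5.
White has 5 legal replies: Kb7, Ka7, Kb6, Kxb5, Kxa5.
In check but a legal move exists → not checkmate.

no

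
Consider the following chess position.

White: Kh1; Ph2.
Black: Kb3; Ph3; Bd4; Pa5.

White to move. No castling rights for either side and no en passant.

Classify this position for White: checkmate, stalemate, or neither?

White to move; white king on h1.
In check: no.
King squares — g1: attacked by Bd4; g2: attacked by Ph3; h2: own pawn.
Legal moves for White: none.
Not in check and no legal moves → stalemate.

stalemate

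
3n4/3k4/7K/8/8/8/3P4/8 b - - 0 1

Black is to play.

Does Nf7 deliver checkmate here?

no

After Nf7: white king on h6; in check: yes, from the black knight on f7.
White has 4 legal replies: Kh7, Kg7, Kg6, Kh5.
In check but a legal move exists → not checkmate.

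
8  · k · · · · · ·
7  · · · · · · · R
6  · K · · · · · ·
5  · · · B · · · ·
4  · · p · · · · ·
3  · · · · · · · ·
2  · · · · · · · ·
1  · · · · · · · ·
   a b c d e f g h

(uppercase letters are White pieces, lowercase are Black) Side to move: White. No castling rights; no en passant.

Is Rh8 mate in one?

After Rh8: black king on b8; in check: yes, from the white rook on h8.
King squares — a7: attacked by Kb6; b7: attacked by Bd5; c7: attacked by Kb6; a8: attacked by Bd5; c8: attacked by Rh8.
Black has no legal moves → checkmate.

yes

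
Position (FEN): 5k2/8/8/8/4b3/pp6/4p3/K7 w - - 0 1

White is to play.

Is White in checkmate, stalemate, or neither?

White to move; white king on a1.
In check: no.
King squares — b1: attacked by Be4; a2: attacked by Pb3; b2: attacked by Pa3.
Legal moves for White: none.
Not in check and no legal moves → stalemate.

stalemate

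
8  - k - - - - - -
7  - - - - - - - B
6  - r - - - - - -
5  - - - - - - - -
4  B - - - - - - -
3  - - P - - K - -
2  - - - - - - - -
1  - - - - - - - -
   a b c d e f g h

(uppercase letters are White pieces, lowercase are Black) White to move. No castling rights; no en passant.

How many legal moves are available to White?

23

White to move; king on f3.
In check: no.
Legal moves: Bg8, Bg6, Bf5, Be4, Bd3, Bhc2, Bb1, Be8, Bd7, Bc6, Bb5, Bb3, Bac2, Bd1, Kg4, Kf4, Ke4, Kg3, Ke3, Kg2, Kf2, Ke2, c4.
Count: 23.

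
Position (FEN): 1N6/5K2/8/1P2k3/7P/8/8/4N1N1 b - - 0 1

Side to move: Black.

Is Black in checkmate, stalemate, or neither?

Black to move; black king on e5.
In check: no.
Legal moves for Black: Kd6, Kf5, Kd5, Kf4, Ke4, Kd4.
Black has 6 legal moves and is not in check → neither.

neither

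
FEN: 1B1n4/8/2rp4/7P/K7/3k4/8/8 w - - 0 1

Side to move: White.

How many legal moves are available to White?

9

White to move; king on a4.
In check: no.
Legal moves: Bc7, Ba7, Bxd6, Kb5, Ka5, Kb4, Kb3, Ka3, h6.
Count: 9.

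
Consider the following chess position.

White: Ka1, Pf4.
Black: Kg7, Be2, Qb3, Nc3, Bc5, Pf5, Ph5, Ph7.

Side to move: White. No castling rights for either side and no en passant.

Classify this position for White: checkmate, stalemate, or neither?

White to move; white king on a1.
In check: no.
King squares — b1: attacked by Qb3; a2: attacked by Qb3; b2: attacked by Qb3.
Legal moves for White: none.
Not in check and no legal moves → stalemate.

stalemate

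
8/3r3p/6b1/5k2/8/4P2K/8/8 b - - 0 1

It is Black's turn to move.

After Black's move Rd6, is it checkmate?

After Rd6: white king on h3; in check: no.
White is not in check, so this cannot be checkmate.

no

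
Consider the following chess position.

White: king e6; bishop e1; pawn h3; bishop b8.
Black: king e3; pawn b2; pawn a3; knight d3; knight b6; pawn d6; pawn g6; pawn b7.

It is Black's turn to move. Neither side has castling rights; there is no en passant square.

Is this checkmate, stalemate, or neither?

Black to move; black king on e3.
In check: no.
Legal moves for Black include: Nc8, Na8, Nd7, Nd5, Nc4, Na4, Kf4, Ke4, Kd4, Kf3, Ke2, Ne5, Nc5+, Nf4+, Nb4, Nf2, Nxe1, Nc1, ... (list truncated; more exist).
Black has legal moves and is not in check → neither.

neither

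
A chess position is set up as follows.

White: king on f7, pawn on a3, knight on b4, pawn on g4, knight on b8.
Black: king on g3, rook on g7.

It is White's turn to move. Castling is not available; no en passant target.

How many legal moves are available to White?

White to move; king on f7.
In check: yes, from the black rook on g7.
Legal moves: Kf8, Ke8, Kxg7, Kf6, Ke6.
Count: 5.

5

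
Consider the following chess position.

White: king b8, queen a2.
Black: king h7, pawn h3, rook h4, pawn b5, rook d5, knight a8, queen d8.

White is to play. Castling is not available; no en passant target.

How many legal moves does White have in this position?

2

White to move; king on b8.
In check: yes, from the black queen on d8.
Legal moves: Kb7, Ka7.
Count: 2.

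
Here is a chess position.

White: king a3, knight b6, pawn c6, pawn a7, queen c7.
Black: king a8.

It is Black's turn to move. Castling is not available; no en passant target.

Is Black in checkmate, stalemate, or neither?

checkmate

Black to move; black king on a8.
In check: yes, from the white knight on b6.
King squares — a7: attacked by Qc7; b7: attacked by Pc6; b8: attacked by Pa7.
Legal moves for Black: none.
In check with no legal moves → checkmate.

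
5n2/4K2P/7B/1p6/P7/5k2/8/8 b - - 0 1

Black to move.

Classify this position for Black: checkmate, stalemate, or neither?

Black to move; black king on f3.
In check: no.
Legal moves for Black: Nxh7, Nd7, Ng6+, Ne6, Kg4, Ke4, Kg3, Kg2, Kf2, Ke2, bxa4, b4.
Black has 12 legal moves and is not in check → neither.

neither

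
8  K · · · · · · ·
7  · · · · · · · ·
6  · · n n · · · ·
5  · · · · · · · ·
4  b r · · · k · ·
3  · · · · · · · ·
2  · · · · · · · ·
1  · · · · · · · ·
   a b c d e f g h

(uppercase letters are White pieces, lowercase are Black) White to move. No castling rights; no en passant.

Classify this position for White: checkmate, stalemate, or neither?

stalemate

White to move; white king on a8.
In check: no.
King squares — a7: attacked by Nc6; b7: attacked by Rb4; b8: attacked by Rb4.
Legal moves for White: none.
Not in check and no legal moves → stalemate.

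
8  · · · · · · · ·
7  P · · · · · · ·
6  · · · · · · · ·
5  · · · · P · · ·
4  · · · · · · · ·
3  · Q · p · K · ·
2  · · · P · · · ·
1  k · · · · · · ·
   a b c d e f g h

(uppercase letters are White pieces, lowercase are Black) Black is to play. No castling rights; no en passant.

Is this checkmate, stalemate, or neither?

stalemate

Black to move; black king on a1.
In check: no.
King squares — b1: attacked by Qb3; a2: attacked by Qb3; b2: attacked by Qb3.
Legal moves for Black: none.
Not in check and no legal moves → stalemate.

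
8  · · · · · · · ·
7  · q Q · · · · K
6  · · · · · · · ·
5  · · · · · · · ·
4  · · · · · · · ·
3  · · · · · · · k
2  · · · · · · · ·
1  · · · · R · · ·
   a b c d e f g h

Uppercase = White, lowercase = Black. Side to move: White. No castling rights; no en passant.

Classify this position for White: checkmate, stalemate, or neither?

neither

White to move; white king on h7.
In check: no.
Legal moves for White include: Kh8, Kg8, Kg7, Kh6, Kg6, Qg7, Qf7, Qe7, Qd7+, Qxb7, Re8, Re7, Re6, Re5, Re4, Re3+, Re2, Rh1+, ... (list truncated; more exist).
White has legal moves and is not in check → neither.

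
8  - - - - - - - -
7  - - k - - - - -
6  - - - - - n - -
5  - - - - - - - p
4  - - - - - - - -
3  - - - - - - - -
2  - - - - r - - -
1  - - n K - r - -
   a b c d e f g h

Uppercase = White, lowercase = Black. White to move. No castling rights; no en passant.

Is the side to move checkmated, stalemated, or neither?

checkmate

White to move; white king on d1.
In check: yes, from the black rook on f1.
King squares — c1: attacked by Rf1; e1: attacked by Rf1; c2: attacked by Re2; d2: attacked by Re2; e2: attacked by Nc1.
Legal moves for White: none.
In check with no legal moves → checkmate.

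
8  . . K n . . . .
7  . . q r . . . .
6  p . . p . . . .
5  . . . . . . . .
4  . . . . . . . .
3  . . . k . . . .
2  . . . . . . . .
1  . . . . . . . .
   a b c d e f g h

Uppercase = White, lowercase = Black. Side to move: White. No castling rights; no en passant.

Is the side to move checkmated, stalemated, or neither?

checkmate

White to move; white king on c8.
In check: yes, from the black queen on c7.
King squares — b7: attacked by Qc7; c7: attacked by Rd7; d7: attacked by Qc7; b8: attacked by Qc7; d8: attacked by Qc7.
Legal moves for White: none.
In check with no legal moves → checkmate.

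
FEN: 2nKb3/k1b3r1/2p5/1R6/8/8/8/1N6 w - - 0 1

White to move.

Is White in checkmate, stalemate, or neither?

White to move; white king on d8.
In check: yes, from the black bishop on c7.
King squares — c7: attacked by Rg7; d7: attacked by Rg7; e7: attacked by Rg7; c8: available; e8: available.
Legal moves for White: Kxe8, Kxc8.
White is in check but has 2 legal moves → neither.

neither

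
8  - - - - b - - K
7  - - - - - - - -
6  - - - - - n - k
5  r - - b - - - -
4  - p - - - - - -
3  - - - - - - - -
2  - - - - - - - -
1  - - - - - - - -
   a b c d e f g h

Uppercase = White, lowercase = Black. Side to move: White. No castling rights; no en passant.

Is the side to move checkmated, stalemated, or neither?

stalemate

White to move; white king on h8.
In check: no.
King squares — g7: attacked by Kh6; h7: attacked by Nf6; g8: attacked by Bd5.
Legal moves for White: none.
Not in check and no legal moves → stalemate.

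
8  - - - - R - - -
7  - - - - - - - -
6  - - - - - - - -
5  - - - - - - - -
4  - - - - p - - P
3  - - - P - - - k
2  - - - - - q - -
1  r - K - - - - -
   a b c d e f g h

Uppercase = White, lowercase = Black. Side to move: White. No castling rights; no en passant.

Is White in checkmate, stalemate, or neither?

White to move; white king on c1.
In check: yes, from the black rook on a1.
King squares — b1: attacked by Ra1; d1: attacked by Ra1; b2: attacked by Qf2; c2: attacked by Qf2; d2: attacked by Qf2.
Legal moves for White: none.
In check with no legal moves → checkmate.

checkmate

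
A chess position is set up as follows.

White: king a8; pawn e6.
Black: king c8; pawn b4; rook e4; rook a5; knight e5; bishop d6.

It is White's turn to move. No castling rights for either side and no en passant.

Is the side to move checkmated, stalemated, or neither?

White to move; white king on a8.
In check: yes, from the black rook on a5.
King squares — a7: attacked by Ra5; b7: attacked by Kc8; b8: attacked by Bd6.
Legal moves for White: none.
In check with no legal moves → checkmate.

checkmate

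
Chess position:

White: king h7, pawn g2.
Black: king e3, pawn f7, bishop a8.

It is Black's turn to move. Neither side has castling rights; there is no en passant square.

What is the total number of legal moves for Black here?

Black to move; king on e3.
In check: no.
Legal moves: Bb7, Bc6, Bd5, Be4+, Bf3, Bxg2, Kf4, Ke4, Kd4, Kd3, Kf2, Ke2, Kd2, f6, f5.
Count: 15.

15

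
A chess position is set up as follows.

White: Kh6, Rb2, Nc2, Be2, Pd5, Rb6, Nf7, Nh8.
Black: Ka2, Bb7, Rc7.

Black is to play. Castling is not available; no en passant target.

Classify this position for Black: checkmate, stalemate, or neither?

Black to move; black king on a2.
In check: yes, from the white rook on b2.
King squares — a1: attacked by Nc2; b1: attacked by Rb2; b2: attacked by Rb6; a3: attacked by Nc2; b3: attacked by Rb2.
Legal moves for Black: none.
In check with no legal moves → checkmate.

checkmate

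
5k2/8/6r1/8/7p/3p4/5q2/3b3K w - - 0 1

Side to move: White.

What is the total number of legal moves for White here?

White to move; king on h1.
In check: no.
Legal moves: none.
Count: 0.

0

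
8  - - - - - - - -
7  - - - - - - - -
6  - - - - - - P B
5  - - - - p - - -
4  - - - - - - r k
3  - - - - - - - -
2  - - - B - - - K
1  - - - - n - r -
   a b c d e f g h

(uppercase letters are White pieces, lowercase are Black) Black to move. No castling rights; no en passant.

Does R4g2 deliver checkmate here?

yes

After R4g2: white king on h2; in check: yes, from the black rook on g2.
King squares — g1: attacked by Rg2; h1: attacked by Rg1; g2: attacked by Ne1; g3: attacked by Rg2; h3: attacked by Kh4.
White has no legal moves → checkmate.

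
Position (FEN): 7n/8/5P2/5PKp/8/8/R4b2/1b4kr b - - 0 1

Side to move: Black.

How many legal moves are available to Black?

Black to move; king on g1.
In check: no.
Legal moves: Nf7+, Ng6, Ba7, Bb6, Bc5, Bh4+, Bd4, Bg3, Be3#, Be1, Rh4, Rh3, Rh2, Kh2, Kg2, Kf1, Bxf5, Be4, Bd3, Bc2, Bxa2, h4.
Count: 22.

22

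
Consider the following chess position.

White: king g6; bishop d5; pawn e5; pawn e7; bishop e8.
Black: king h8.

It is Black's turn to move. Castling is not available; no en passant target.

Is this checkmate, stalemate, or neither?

Black to move; black king on h8.
In check: no.
King squares — g7: attacked by Kg6; h7: attacked by Kg6; g8: attacked by Bd5.
Legal moves for Black: none.
Not in check and no legal moves → stalemate.

stalemate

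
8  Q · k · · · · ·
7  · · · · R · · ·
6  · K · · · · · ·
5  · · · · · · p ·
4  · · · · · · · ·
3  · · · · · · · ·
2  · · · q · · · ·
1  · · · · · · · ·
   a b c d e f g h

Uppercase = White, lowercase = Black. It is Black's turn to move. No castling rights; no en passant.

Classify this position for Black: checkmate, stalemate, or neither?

Black to move; black king on c8.
In check: yes, from the white queen on a8.
King squares — b7: attacked by Kb6; c7: attacked by Kb6; d7: attacked by Re7; b8: attacked by Qa8; d8: attacked by Qa8.
Legal moves for Black: none.
In check with no legal moves → checkmate.

checkmate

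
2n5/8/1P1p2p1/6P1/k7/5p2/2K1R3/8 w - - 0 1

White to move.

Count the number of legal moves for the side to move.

19

White to move; king on c2.
In check: no.
Legal moves: Re8, Re7, Re6, Re5, Re4+, Re3, Rh2, Rg2, Rf2, Rd2, Re1, Kd3, Kc3, Kd2, Kb2, Kd1, Kc1, Kb1, b7.
Count: 19.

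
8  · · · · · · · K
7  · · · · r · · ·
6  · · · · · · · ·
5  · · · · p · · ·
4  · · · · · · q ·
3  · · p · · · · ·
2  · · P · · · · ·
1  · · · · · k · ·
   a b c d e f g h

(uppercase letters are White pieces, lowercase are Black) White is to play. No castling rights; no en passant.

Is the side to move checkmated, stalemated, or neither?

stalemate

White to move; white king on h8.
In check: no.
King squares — g7: attacked by Qg4; h7: attacked by Re7; g8: attacked by Qg4.
Legal moves for White: none.
Not in check and no legal moves → stalemate.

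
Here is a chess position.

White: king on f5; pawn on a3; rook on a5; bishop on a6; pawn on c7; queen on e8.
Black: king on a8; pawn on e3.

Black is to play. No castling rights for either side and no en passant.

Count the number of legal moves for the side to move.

1

Black to move; king on a8.
In check: yes, from the white queen on e8.
Legal moves: Ka7.
Count: 1.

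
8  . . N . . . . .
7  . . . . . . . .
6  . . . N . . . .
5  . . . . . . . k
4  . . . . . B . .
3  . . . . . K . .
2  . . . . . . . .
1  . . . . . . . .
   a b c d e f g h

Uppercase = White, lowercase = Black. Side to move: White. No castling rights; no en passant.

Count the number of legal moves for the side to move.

White to move; king on f3.
In check: no.
Legal moves: Ne7, Na7, Nb6, Ne8, Nf7, Nb7, Nf5, Nb5, Ne4, Nc4, Bh6, Bg5, Be5, Bg3, Be3, Bh2, Bd2, Bc1, Ke4, Kg3, Ke3, Kg2, Kf2, Ke2.
Count: 24.

24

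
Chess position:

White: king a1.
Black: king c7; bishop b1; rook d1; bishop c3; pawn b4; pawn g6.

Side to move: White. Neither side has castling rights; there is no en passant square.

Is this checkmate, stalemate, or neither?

White to move; white king on a1.
In check: yes, from the black bishop on c3.
King squares — b1: attacked by Rd1; a2: attacked by Bb1; b2: attacked by Bc3.
Legal moves for White: none.
In check with no legal moves → checkmate.

checkmate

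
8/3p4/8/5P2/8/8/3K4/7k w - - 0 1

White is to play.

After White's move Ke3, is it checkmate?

no

After Ke3: black king on h1; in check: no.
Black is not in check, so this cannot be checkmate.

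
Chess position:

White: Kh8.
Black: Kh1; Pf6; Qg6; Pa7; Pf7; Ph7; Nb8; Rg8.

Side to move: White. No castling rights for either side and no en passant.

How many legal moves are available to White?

White to move; king on h8.
In check: yes, from the black rook on g8.
Legal moves: none.
Count: 0.

0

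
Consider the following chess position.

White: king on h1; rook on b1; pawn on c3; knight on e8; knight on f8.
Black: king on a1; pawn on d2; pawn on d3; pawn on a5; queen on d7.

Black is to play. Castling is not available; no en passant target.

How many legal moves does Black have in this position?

2

Black to move; king on a1.
In check: yes, from the white rook on b1.
Legal moves: Ka2, Kxb1.
Count: 2.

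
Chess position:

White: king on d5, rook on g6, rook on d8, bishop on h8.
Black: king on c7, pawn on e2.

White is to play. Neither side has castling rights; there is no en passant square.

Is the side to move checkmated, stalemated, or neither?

White to move; white king on d5.
In check: no.
Legal moves for White include: Bg7, Bf6, Be5+, Bd4, Bc3, Bb2, Ba1, Rdg8, Rf8, Re8, Rc8+, Rb8, Ra8, Rd7+, Rdd6, Rgg8, Rg7+, Rh6, ... (list truncated; more exist).
White has legal moves and is not in check → neither.

neither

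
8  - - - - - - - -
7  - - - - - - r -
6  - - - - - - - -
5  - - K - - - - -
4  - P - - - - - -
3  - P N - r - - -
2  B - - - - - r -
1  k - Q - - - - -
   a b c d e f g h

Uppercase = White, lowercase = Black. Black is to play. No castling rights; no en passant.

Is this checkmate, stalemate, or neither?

Black to move; black king on a1.
In check: yes, from the white queen on c1.
King squares — b1: attacked by Qc1; a2: attacked by Nc3; b2: attacked by Qc1.
Legal moves for Black: none.
In check with no legal moves → checkmate.

checkmate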